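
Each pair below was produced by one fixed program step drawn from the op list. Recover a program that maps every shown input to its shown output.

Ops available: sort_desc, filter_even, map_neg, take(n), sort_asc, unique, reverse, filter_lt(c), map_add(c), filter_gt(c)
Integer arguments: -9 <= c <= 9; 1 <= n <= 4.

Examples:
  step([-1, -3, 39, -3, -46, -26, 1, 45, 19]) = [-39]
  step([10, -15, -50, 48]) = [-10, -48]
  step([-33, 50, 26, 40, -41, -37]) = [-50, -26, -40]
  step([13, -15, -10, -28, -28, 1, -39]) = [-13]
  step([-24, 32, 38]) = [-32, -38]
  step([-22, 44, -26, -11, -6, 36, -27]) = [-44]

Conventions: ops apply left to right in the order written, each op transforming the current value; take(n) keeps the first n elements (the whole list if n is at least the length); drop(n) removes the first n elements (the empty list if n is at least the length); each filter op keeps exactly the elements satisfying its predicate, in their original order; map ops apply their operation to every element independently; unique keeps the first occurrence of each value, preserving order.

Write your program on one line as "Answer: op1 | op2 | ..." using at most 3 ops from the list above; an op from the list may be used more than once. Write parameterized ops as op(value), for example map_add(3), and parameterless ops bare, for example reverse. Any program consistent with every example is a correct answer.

take(4) | filter_gt(6) | map_neg

Check, running the answer program on each example:
  [-1, -3, 39, -3, -46, -26, 1, 45, 19] -> [-1, -3, 39, -3] -> [39] -> [-39]
  [10, -15, -50, 48] -> [10, -15, -50, 48] -> [10, 48] -> [-10, -48]
  [-33, 50, 26, 40, -41, -37] -> [-33, 50, 26, 40] -> [50, 26, 40] -> [-50, -26, -40]
  [13, -15, -10, -28, -28, 1, -39] -> [13, -15, -10, -28] -> [13] -> [-13]
  [-24, 32, 38] -> [-24, 32, 38] -> [32, 38] -> [-32, -38]
  [-22, 44, -26, -11, -6, 36, -27] -> [-22, 44, -26, -11] -> [44] -> [-44]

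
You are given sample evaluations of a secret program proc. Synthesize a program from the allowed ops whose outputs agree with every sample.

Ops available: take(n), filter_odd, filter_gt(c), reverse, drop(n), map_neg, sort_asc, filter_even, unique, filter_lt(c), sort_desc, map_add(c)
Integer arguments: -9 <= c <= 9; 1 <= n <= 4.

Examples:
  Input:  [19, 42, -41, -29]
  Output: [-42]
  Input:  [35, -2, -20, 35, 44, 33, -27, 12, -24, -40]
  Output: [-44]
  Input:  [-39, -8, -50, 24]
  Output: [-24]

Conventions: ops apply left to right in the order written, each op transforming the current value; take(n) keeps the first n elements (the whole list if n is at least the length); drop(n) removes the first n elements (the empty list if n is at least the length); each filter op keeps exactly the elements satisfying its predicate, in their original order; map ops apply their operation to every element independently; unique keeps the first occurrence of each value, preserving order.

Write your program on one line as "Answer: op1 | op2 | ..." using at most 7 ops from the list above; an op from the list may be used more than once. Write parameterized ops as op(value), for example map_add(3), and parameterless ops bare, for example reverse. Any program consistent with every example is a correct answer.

sort_desc | reverse | filter_even | map_neg | sort_asc | take(1)

Check, running the answer program on each example:
  [19, 42, -41, -29] -> [42, 19, -29, -41] -> [-41, -29, 19, 42] -> [42] -> [-42] -> [-42] -> [-42]
  [35, -2, -20, 35, 44, 33, -27, 12, -24, -40] -> [44, 35, 35, 33, 12, -2, -20, -24, -27, -40] -> [-40, -27, -24, -20, -2, 12, 33, 35, 35, 44] -> [-40, -24, -20, -2, 12, 44] -> [40, 24, 20, 2, -12, -44] -> [-44, -12, 2, 20, 24, 40] -> [-44]
  [-39, -8, -50, 24] -> [24, -8, -39, -50] -> [-50, -39, -8, 24] -> [-50, -8, 24] -> [50, 8, -24] -> [-24, 8, 50] -> [-24]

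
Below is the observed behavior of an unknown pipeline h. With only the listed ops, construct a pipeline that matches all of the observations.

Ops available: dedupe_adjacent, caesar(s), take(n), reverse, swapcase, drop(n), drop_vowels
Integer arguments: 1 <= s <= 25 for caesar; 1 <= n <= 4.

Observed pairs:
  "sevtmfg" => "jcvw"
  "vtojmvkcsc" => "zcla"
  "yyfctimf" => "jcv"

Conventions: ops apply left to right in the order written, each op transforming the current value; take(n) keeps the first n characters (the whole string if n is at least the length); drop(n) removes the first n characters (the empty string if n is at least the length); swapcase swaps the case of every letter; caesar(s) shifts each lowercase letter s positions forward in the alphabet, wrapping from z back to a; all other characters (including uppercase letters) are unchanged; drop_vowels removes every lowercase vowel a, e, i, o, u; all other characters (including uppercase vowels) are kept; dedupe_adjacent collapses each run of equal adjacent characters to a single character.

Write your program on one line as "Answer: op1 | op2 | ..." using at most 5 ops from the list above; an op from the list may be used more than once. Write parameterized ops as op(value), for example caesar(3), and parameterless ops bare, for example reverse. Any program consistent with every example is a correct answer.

caesar(12) | drop(3) | drop_vowels | caesar(4)

Check, running the answer program on each example:
  "sevtmfg" -> "eqhfyrs" -> "fyrs" -> "fyrs" -> "jcvw"
  "vtojmvkcsc" -> "hfavyhwoeo" -> "vyhwoeo" -> "vyhw" -> "zcla"
  "yyfctimf" -> "kkrofuyr" -> "ofuyr" -> "fyr" -> "jcv"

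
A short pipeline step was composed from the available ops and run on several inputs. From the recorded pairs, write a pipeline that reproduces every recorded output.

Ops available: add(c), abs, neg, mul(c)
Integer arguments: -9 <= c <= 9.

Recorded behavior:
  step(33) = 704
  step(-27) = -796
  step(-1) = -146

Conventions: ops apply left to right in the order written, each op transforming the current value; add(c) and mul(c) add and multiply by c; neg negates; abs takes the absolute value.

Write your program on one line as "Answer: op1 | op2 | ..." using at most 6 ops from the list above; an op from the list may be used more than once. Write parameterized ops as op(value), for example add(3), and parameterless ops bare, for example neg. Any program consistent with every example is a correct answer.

neg | add(5) | mul(-5) | mul(-5) | add(-4) | neg

Check, running the answer program on each example:
  33 -> -33 -> -28 -> 140 -> -700 -> -704 -> 704
  -27 -> 27 -> 32 -> -160 -> 800 -> 796 -> -796
  -1 -> 1 -> 6 -> -30 -> 150 -> 146 -> -146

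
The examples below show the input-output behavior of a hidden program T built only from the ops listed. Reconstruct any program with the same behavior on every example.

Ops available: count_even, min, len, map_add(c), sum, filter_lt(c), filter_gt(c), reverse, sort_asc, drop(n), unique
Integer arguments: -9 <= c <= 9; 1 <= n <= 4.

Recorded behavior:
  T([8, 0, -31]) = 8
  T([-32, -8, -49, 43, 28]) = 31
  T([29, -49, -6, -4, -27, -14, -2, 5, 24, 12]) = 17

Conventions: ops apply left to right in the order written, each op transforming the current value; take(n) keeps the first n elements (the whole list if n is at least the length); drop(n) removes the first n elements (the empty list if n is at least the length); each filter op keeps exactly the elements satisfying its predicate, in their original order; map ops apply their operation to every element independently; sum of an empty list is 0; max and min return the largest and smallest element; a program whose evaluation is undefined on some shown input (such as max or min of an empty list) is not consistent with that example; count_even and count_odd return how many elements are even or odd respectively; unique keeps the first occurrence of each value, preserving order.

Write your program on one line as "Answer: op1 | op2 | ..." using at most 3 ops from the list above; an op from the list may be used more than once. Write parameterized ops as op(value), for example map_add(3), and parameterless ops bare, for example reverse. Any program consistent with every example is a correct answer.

sort_asc | drop(1) | sum

Check, running the answer program on each example:
  [8, 0, -31] -> [-31, 0, 8] -> [0, 8] -> 8
  [-32, -8, -49, 43, 28] -> [-49, -32, -8, 28, 43] -> [-32, -8, 28, 43] -> 31
  [29, -49, -6, -4, -27, -14, -2, 5, 24, 12] -> [-49, -27, -14, -6, -4, -2, 5, 12, 24, 29] -> [-27, -14, -6, -4, -2, 5, 12, 24, 29] -> 17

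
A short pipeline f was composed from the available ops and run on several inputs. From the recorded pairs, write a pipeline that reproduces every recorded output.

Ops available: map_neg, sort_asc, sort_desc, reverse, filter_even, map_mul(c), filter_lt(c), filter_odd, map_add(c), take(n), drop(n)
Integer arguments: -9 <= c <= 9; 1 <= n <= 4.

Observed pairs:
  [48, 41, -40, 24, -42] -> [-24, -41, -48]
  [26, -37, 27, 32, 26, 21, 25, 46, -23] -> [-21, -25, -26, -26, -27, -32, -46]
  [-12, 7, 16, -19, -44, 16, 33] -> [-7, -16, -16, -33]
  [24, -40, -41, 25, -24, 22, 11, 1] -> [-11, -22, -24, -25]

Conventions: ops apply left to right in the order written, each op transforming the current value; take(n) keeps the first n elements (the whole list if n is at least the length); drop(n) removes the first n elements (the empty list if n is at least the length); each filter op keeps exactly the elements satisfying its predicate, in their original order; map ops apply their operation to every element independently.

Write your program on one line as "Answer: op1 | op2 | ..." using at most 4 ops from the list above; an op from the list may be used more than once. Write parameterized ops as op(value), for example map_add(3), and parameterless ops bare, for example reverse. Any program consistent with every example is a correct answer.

reverse | map_neg | filter_lt(-6) | sort_desc

Check, running the answer program on each example:
  [48, 41, -40, 24, -42] -> [-42, 24, -40, 41, 48] -> [42, -24, 40, -41, -48] -> [-24, -41, -48] -> [-24, -41, -48]
  [26, -37, 27, 32, 26, 21, 25, 46, -23] -> [-23, 46, 25, 21, 26, 32, 27, -37, 26] -> [23, -46, -25, -21, -26, -32, -27, 37, -26] -> [-46, -25, -21, -26, -32, -27, -26] -> [-21, -25, -26, -26, -27, -32, -46]
  [-12, 7, 16, -19, -44, 16, 33] -> [33, 16, -44, -19, 16, 7, -12] -> [-33, -16, 44, 19, -16, -7, 12] -> [-33, -16, -16, -7] -> [-7, -16, -16, -33]
  [24, -40, -41, 25, -24, 22, 11, 1] -> [1, 11, 22, -24, 25, -41, -40, 24] -> [-1, -11, -22, 24, -25, 41, 40, -24] -> [-11, -22, -25, -24] -> [-11, -22, -24, -25]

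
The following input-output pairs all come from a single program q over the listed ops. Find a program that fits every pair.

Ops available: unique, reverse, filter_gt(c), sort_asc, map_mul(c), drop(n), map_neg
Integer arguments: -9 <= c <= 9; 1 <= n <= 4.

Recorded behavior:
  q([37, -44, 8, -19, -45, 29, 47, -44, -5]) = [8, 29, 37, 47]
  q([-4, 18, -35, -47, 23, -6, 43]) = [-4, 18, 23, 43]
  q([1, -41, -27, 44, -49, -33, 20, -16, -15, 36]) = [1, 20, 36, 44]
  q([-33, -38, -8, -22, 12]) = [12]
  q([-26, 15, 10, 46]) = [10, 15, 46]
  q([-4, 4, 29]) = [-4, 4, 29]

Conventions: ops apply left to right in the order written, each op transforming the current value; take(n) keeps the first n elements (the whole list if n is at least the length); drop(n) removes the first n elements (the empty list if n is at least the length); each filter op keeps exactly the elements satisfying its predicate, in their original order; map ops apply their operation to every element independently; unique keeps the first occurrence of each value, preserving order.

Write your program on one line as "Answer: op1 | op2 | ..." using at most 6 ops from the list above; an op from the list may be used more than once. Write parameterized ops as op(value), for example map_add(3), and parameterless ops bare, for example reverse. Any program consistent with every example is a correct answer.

map_neg | sort_asc | unique | reverse | map_neg | filter_gt(-5)

Check, running the answer program on each example:
  [37, -44, 8, -19, -45, 29, 47, -44, -5] -> [-37, 44, -8, 19, 45, -29, -47, 44, 5] -> [-47, -37, -29, -8, 5, 19, 44, 44, 45] -> [-47, -37, -29, -8, 5, 19, 44, 45] -> [45, 44, 19, 5, -8, -29, -37, -47] -> [-45, -44, -19, -5, 8, 29, 37, 47] -> [8, 29, 37, 47]
  [-4, 18, -35, -47, 23, -6, 43] -> [4, -18, 35, 47, -23, 6, -43] -> [-43, -23, -18, 4, 6, 35, 47] -> [-43, -23, -18, 4, 6, 35, 47] -> [47, 35, 6, 4, -18, -23, -43] -> [-47, -35, -6, -4, 18, 23, 43] -> [-4, 18, 23, 43]
  [1, -41, -27, 44, -49, -33, 20, -16, -15, 36] -> [-1, 41, 27, -44, 49, 33, -20, 16, 15, -36] -> [-44, -36, -20, -1, 15, 16, 27, 33, 41, 49] -> [-44, -36, -20, -1, 15, 16, 27, 33, 41, 49] -> [49, 41, 33, 27, 16, 15, -1, -20, -36, -44] -> [-49, -41, -33, -27, -16, -15, 1, 20, 36, 44] -> [1, 20, 36, 44]
  [-33, -38, -8, -22, 12] -> [33, 38, 8, 22, -12] -> [-12, 8, 22, 33, 38] -> [-12, 8, 22, 33, 38] -> [38, 33, 22, 8, -12] -> [-38, -33, -22, -8, 12] -> [12]
  [-26, 15, 10, 46] -> [26, -15, -10, -46] -> [-46, -15, -10, 26] -> [-46, -15, -10, 26] -> [26, -10, -15, -46] -> [-26, 10, 15, 46] -> [10, 15, 46]
  [-4, 4, 29] -> [4, -4, -29] -> [-29, -4, 4] -> [-29, -4, 4] -> [4, -4, -29] -> [-4, 4, 29] -> [-4, 4, 29]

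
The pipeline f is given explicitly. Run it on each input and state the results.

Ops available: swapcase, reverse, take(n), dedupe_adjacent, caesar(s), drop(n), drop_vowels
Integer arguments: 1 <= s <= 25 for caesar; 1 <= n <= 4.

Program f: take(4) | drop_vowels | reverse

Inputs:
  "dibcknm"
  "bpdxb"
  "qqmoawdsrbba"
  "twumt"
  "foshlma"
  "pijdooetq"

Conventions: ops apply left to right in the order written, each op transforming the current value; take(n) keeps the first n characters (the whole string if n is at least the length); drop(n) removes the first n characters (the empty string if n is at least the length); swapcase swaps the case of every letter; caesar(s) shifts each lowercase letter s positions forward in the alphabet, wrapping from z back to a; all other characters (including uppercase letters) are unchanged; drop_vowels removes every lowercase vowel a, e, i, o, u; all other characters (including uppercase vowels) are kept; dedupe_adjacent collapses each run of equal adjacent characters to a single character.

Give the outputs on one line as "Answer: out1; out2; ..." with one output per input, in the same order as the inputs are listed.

"cbd"; "xdpb"; "mqq"; "mwt"; "hsf"; "djp"

Execution, op by op:
  "dibcknm" -> "dibc" -> "dbc" -> "cbd"
  "bpdxb" -> "bpdx" -> "bpdx" -> "xdpb"
  "qqmoawdsrbba" -> "qqmo" -> "qqm" -> "mqq"
  "twumt" -> "twum" -> "twm" -> "mwt"
  "foshlma" -> "fosh" -> "fsh" -> "hsf"
  "pijdooetq" -> "pijd" -> "pjd" -> "djp"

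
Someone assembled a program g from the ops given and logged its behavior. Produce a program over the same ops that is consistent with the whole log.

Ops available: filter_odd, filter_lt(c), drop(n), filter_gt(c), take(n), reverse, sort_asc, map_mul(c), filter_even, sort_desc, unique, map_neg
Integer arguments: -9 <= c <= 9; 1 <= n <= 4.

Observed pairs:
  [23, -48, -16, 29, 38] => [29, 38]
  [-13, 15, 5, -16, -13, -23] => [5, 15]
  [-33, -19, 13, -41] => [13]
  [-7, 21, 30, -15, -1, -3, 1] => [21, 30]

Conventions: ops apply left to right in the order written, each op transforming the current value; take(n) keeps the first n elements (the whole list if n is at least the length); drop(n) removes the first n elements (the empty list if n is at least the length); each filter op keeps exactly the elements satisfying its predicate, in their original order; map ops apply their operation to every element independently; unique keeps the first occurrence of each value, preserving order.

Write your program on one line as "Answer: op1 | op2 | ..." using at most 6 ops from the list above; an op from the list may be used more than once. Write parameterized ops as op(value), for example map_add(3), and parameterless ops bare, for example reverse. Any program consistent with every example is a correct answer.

map_neg | drop(1) | sort_desc | map_neg | filter_gt(4)

Check, running the answer program on each example:
  [23, -48, -16, 29, 38] -> [-23, 48, 16, -29, -38] -> [48, 16, -29, -38] -> [48, 16, -29, -38] -> [-48, -16, 29, 38] -> [29, 38]
  [-13, 15, 5, -16, -13, -23] -> [13, -15, -5, 16, 13, 23] -> [-15, -5, 16, 13, 23] -> [23, 16, 13, -5, -15] -> [-23, -16, -13, 5, 15] -> [5, 15]
  [-33, -19, 13, -41] -> [33, 19, -13, 41] -> [19, -13, 41] -> [41, 19, -13] -> [-41, -19, 13] -> [13]
  [-7, 21, 30, -15, -1, -3, 1] -> [7, -21, -30, 15, 1, 3, -1] -> [-21, -30, 15, 1, 3, -1] -> [15, 3, 1, -1, -21, -30] -> [-15, -3, -1, 1, 21, 30] -> [21, 30]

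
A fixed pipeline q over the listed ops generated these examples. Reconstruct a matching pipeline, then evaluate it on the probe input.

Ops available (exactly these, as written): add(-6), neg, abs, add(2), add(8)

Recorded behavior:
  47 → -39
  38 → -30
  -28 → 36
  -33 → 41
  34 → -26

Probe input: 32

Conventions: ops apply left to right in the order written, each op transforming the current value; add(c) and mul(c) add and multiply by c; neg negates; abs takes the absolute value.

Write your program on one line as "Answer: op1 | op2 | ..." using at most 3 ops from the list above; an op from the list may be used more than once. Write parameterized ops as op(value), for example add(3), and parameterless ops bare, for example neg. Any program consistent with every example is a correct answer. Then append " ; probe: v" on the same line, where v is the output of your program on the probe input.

neg | add(8) ; probe: -24

Check, running the answer program on each example:
  47 -> -47 -> -39
  38 -> -38 -> -30
  -28 -> 28 -> 36
  -33 -> 33 -> 41
  34 -> -34 -> -26
  probe: 32 -> -32 -> -24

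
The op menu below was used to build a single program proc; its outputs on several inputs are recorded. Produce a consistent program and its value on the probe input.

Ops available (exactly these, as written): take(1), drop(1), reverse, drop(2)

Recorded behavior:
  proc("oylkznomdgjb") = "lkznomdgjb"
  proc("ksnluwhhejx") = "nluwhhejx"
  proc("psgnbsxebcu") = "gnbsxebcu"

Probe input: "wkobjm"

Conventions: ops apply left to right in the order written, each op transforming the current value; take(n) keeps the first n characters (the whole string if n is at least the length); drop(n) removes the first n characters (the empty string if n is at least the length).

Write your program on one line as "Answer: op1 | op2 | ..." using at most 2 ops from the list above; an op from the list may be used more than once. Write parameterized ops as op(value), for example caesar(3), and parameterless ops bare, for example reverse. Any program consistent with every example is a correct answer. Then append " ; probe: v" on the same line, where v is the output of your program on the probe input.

drop(1) | drop(1) ; probe: "objm"

Check, running the answer program on each example:
  "oylkznomdgjb" -> "ylkznomdgjb" -> "lkznomdgjb"
  "ksnluwhhejx" -> "snluwhhejx" -> "nluwhhejx"
  "psgnbsxebcu" -> "sgnbsxebcu" -> "gnbsxebcu"
  probe: "wkobjm" -> "kobjm" -> "objm"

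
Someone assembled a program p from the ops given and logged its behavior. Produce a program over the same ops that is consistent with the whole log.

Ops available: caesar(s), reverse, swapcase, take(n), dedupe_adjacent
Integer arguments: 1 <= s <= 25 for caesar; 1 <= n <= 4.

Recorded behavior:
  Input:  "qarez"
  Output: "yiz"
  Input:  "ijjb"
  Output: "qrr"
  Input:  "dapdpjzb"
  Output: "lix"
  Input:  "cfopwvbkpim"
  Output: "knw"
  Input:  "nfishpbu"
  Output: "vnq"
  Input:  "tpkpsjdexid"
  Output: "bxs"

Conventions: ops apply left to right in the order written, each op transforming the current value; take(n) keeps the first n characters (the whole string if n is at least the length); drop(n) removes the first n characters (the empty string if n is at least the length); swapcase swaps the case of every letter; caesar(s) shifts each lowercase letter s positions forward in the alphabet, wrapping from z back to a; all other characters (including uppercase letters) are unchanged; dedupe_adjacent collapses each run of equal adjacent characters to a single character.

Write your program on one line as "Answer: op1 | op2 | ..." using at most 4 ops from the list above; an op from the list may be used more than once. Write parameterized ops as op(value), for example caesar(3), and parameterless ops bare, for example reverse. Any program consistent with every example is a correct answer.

caesar(15) | take(3) | caesar(19)

Check, running the answer program on each example:
  "qarez" -> "fpgto" -> "fpg" -> "yiz"
  "ijjb" -> "xyyq" -> "xyy" -> "qrr"
  "dapdpjzb" -> "speseyoq" -> "spe" -> "lix"
  "cfopwvbkpim" -> "rudelkqzexb" -> "rud" -> "knw"
  "nfishpbu" -> "cuxhweqj" -> "cux" -> "vnq"
  "tpkpsjdexid" -> "iezehystmxs" -> "iez" -> "bxs"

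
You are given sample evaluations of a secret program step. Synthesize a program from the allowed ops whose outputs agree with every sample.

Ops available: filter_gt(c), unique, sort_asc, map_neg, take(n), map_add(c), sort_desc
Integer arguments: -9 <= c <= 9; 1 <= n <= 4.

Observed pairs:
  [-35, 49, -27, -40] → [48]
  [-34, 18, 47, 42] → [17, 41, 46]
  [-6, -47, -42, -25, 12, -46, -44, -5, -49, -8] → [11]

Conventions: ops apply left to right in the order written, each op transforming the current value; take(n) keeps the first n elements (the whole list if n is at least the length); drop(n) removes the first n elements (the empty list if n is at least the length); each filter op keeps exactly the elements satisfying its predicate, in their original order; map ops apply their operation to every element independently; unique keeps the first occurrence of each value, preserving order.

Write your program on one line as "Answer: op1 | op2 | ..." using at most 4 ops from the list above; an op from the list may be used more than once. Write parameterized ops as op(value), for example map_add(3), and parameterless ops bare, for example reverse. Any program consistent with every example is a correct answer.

map_add(-4) | sort_asc | filter_gt(-3) | map_add(3)

Check, running the answer program on each example:
  [-35, 49, -27, -40] -> [-39, 45, -31, -44] -> [-44, -39, -31, 45] -> [45] -> [48]
  [-34, 18, 47, 42] -> [-38, 14, 43, 38] -> [-38, 14, 38, 43] -> [14, 38, 43] -> [17, 41, 46]
  [-6, -47, -42, -25, 12, -46, -44, -5, -49, -8] -> [-10, -51, -46, -29, 8, -50, -48, -9, -53, -12] -> [-53, -51, -50, -48, -46, -29, -12, -10, -9, 8] -> [8] -> [11]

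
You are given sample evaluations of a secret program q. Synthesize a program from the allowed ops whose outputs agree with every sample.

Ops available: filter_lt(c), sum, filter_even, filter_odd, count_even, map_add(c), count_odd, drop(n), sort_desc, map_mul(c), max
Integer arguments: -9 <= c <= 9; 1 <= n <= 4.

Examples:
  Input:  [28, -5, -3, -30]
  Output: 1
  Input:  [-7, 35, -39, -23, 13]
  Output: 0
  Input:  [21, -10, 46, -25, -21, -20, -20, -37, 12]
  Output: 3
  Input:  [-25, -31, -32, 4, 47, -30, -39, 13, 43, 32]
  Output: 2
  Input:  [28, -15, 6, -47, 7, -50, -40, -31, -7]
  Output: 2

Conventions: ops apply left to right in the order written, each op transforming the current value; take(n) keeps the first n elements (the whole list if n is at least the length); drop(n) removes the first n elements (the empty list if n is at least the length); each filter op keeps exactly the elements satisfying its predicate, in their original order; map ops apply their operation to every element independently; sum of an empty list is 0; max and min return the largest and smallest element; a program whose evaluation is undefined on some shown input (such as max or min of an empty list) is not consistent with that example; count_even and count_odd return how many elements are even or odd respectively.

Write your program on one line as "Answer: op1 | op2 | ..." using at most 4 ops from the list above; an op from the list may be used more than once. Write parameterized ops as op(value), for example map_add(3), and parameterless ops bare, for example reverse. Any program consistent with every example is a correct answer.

sort_desc | drop(2) | filter_lt(-3) | count_even

Check, running the answer program on each example:
  [28, -5, -3, -30] -> [28, -3, -5, -30] -> [-5, -30] -> [-5, -30] -> 1
  [-7, 35, -39, -23, 13] -> [35, 13, -7, -23, -39] -> [-7, -23, -39] -> [-7, -23, -39] -> 0
  [21, -10, 46, -25, -21, -20, -20, -37, 12] -> [46, 21, 12, -10, -20, -20, -21, -25, -37] -> [12, -10, -20, -20, -21, -25, -37] -> [-10, -20, -20, -21, -25, -37] -> 3
  [-25, -31, -32, 4, 47, -30, -39, 13, 43, 32] -> [47, 43, 32, 13, 4, -25, -30, -31, -32, -39] -> [32, 13, 4, -25, -30, -31, -32, -39] -> [-25, -30, -31, -32, -39] -> 2
  [28, -15, 6, -47, 7, -50, -40, -31, -7] -> [28, 7, 6, -7, -15, -31, -40, -47, -50] -> [6, -7, -15, -31, -40, -47, -50] -> [-7, -15, -31, -40, -47, -50] -> 2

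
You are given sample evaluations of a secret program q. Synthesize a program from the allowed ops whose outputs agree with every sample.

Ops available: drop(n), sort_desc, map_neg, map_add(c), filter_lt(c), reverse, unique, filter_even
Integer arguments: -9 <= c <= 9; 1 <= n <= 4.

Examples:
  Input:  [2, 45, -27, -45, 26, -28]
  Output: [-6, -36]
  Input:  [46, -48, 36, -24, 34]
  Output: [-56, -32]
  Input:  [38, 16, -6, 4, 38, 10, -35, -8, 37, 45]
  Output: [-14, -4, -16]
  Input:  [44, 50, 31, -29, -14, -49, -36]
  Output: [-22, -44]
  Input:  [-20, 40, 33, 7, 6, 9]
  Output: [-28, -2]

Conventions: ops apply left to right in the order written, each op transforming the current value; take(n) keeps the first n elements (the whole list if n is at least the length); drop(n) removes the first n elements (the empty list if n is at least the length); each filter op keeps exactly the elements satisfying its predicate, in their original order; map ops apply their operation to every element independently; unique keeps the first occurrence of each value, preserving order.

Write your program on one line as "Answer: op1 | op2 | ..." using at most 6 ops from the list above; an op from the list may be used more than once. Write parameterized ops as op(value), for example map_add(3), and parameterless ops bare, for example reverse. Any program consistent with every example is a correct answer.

map_add(-2) | map_add(-4) | filter_even | filter_lt(2) | map_add(-2)

Check, running the answer program on each example:
  [2, 45, -27, -45, 26, -28] -> [0, 43, -29, -47, 24, -30] -> [-4, 39, -33, -51, 20, -34] -> [-4, 20, -34] -> [-4, -34] -> [-6, -36]
  [46, -48, 36, -24, 34] -> [44, -50, 34, -26, 32] -> [40, -54, 30, -30, 28] -> [40, -54, 30, -30, 28] -> [-54, -30] -> [-56, -32]
  [38, 16, -6, 4, 38, 10, -35, -8, 37, 45] -> [36, 14, -8, 2, 36, 8, -37, -10, 35, 43] -> [32, 10, -12, -2, 32, 4, -41, -14, 31, 39] -> [32, 10, -12, -2, 32, 4, -14] -> [-12, -2, -14] -> [-14, -4, -16]
  [44, 50, 31, -29, -14, -49, -36] -> [42, 48, 29, -31, -16, -51, -38] -> [38, 44, 25, -35, -20, -55, -42] -> [38, 44, -20, -42] -> [-20, -42] -> [-22, -44]
  [-20, 40, 33, 7, 6, 9] -> [-22, 38, 31, 5, 4, 7] -> [-26, 34, 27, 1, 0, 3] -> [-26, 34, 0] -> [-26, 0] -> [-28, -2]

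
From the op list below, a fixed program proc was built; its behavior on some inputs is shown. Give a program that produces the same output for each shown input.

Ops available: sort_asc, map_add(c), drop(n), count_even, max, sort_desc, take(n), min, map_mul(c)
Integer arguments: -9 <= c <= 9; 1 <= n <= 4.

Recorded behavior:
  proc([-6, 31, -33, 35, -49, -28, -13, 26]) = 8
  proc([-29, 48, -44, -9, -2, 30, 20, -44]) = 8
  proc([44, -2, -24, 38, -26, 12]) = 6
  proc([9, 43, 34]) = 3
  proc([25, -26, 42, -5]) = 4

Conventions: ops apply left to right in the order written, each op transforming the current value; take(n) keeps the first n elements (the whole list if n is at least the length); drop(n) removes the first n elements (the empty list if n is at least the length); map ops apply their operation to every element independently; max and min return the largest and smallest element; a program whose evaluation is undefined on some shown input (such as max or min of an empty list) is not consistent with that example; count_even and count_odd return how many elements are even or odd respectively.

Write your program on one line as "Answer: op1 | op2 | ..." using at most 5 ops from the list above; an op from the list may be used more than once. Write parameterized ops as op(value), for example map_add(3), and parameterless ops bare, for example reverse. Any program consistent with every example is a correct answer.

map_add(-1) | map_mul(-8) | sort_asc | map_add(6) | count_even

Check, running the answer program on each example:
  [-6, 31, -33, 35, -49, -28, -13, 26] -> [-7, 30, -34, 34, -50, -29, -14, 25] -> [56, -240, 272, -272, 400, 232, 112, -200] -> [-272, -240, -200, 56, 112, 232, 272, 400] -> [-266, -234, -194, 62, 118, 238, 278, 406] -> 8
  [-29, 48, -44, -9, -2, 30, 20, -44] -> [-30, 47, -45, -10, -3, 29, 19, -45] -> [240, -376, 360, 80, 24, -232, -152, 360] -> [-376, -232, -152, 24, 80, 240, 360, 360] -> [-370, -226, -146, 30, 86, 246, 366, 366] -> 8
  [44, -2, -24, 38, -26, 12] -> [43, -3, -25, 37, -27, 11] -> [-344, 24, 200, -296, 216, -88] -> [-344, -296, -88, 24, 200, 216] -> [-338, -290, -82, 30, 206, 222] -> 6
  [9, 43, 34] -> [8, 42, 33] -> [-64, -336, -264] -> [-336, -264, -64] -> [-330, -258, -58] -> 3
  [25, -26, 42, -5] -> [24, -27, 41, -6] -> [-192, 216, -328, 48] -> [-328, -192, 48, 216] -> [-322, -186, 54, 222] -> 4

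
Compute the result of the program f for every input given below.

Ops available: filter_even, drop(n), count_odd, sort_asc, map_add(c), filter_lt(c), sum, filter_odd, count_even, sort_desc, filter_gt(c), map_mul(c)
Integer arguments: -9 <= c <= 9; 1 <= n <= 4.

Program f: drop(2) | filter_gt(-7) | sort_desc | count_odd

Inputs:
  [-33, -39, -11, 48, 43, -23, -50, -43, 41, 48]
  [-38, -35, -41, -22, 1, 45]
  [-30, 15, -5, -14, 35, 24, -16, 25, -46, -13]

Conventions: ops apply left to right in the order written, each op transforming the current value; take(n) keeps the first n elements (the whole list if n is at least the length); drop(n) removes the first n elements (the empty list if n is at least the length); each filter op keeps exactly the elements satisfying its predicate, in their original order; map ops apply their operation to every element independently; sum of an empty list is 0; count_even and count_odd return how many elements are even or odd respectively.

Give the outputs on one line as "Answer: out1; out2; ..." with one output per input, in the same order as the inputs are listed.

Execution, op by op:
  [-33, -39, -11, 48, 43, -23, -50, -43, 41, 48] -> [-11, 48, 43, -23, -50, -43, 41, 48] -> [48, 43, 41, 48] -> [48, 48, 43, 41] -> 2
  [-38, -35, -41, -22, 1, 45] -> [-41, -22, 1, 45] -> [1, 45] -> [45, 1] -> 2
  [-30, 15, -5, -14, 35, 24, -16, 25, -46, -13] -> [-5, -14, 35, 24, -16, 25, -46, -13] -> [-5, 35, 24, 25] -> [35, 25, 24, -5] -> 3

2; 2; 3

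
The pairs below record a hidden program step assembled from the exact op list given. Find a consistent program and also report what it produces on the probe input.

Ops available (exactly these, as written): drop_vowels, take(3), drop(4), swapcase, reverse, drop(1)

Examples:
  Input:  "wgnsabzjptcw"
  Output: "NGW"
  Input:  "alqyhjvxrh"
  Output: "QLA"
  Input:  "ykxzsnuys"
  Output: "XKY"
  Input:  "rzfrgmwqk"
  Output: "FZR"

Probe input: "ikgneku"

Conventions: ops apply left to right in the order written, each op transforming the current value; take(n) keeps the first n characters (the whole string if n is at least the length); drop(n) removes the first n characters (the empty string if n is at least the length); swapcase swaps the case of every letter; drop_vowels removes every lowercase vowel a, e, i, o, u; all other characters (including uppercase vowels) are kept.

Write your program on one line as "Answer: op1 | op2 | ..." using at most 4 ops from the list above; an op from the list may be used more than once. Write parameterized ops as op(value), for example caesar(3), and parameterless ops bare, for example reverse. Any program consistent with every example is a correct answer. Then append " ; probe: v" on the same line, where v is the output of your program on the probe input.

take(3) | swapcase | reverse ; probe: "GKI"

Check, running the answer program on each example:
  "wgnsabzjptcw" -> "wgn" -> "WGN" -> "NGW"
  "alqyhjvxrh" -> "alq" -> "ALQ" -> "QLA"
  "ykxzsnuys" -> "ykx" -> "YKX" -> "XKY"
  "rzfrgmwqk" -> "rzf" -> "RZF" -> "FZR"
  probe: "ikgneku" -> "ikg" -> "IKG" -> "GKI"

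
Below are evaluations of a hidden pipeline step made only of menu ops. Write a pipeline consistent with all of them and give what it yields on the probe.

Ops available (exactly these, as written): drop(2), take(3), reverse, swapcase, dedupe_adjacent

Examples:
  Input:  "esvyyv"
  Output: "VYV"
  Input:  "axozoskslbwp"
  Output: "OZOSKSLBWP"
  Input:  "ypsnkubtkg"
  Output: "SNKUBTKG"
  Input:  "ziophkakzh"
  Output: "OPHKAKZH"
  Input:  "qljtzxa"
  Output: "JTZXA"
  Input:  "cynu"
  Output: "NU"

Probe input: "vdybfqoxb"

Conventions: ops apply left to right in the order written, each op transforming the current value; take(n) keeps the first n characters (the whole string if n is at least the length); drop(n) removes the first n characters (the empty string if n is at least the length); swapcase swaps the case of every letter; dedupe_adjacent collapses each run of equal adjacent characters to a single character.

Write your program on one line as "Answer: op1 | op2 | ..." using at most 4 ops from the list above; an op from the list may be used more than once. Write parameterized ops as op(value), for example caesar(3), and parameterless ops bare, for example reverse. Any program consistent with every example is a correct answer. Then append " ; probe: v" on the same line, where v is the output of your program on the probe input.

dedupe_adjacent | swapcase | drop(2) ; probe: "YBFQOXB"

Check, running the answer program on each example:
  "esvyyv" -> "esvyv" -> "ESVYV" -> "VYV"
  "axozoskslbwp" -> "axozoskslbwp" -> "AXOZOSKSLBWP" -> "OZOSKSLBWP"
  "ypsnkubtkg" -> "ypsnkubtkg" -> "YPSNKUBTKG" -> "SNKUBTKG"
  "ziophkakzh" -> "ziophkakzh" -> "ZIOPHKAKZH" -> "OPHKAKZH"
  "qljtzxa" -> "qljtzxa" -> "QLJTZXA" -> "JTZXA"
  "cynu" -> "cynu" -> "CYNU" -> "NU"
  probe: "vdybfqoxb" -> "vdybfqoxb" -> "VDYBFQOXB" -> "YBFQOXB"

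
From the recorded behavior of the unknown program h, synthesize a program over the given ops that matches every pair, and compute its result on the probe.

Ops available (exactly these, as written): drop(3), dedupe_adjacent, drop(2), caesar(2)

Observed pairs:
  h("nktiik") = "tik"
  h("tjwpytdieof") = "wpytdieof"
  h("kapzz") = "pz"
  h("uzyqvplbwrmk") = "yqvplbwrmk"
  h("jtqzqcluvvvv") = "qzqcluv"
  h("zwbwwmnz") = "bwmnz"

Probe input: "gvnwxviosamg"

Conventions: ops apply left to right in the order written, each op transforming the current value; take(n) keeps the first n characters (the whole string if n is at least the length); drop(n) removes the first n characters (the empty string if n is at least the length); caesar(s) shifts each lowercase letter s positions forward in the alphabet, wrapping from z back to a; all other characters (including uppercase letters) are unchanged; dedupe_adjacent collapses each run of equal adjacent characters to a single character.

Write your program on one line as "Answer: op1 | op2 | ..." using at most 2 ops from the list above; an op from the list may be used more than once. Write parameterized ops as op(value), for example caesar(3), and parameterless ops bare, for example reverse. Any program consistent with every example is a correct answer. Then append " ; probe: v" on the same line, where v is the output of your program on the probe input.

drop(2) | dedupe_adjacent ; probe: "nwxviosamg"

Check, running the answer program on each example:
  "nktiik" -> "tiik" -> "tik"
  "tjwpytdieof" -> "wpytdieof" -> "wpytdieof"
  "kapzz" -> "pzz" -> "pz"
  "uzyqvplbwrmk" -> "yqvplbwrmk" -> "yqvplbwrmk"
  "jtqzqcluvvvv" -> "qzqcluvvvv" -> "qzqcluv"
  "zwbwwmnz" -> "bwwmnz" -> "bwmnz"
  probe: "gvnwxviosamg" -> "nwxviosamg" -> "nwxviosamg"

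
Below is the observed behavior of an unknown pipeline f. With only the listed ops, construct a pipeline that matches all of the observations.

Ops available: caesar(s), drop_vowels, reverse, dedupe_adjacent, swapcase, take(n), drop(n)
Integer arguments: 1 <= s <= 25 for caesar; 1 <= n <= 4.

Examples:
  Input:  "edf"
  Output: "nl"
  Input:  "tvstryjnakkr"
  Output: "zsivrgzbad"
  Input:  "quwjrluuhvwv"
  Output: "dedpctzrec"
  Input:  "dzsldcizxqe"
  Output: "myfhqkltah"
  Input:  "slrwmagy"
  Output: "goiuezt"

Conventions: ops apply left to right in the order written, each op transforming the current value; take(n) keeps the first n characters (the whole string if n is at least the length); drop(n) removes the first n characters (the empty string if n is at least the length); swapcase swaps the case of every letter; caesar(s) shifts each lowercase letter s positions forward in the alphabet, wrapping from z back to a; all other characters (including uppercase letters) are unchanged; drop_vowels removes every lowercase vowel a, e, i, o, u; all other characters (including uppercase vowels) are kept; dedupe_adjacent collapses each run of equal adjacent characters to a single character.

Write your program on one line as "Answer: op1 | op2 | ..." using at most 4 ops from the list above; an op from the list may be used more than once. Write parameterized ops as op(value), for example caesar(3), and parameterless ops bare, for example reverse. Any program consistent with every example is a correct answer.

drop(1) | reverse | dedupe_adjacent | caesar(8)

Check, running the answer program on each example:
  "edf" -> "df" -> "fd" -> "fd" -> "nl"
  "tvstryjnakkr" -> "vstryjnakkr" -> "rkkanjyrtsv" -> "rkanjyrtsv" -> "zsivrgzbad"
  "quwjrluuhvwv" -> "uwjrluuhvwv" -> "vwvhuulrjwu" -> "vwvhulrjwu" -> "dedpctzrec"
  "dzsldcizxqe" -> "zsldcizxqe" -> "eqxzicdlsz" -> "eqxzicdlsz" -> "myfhqkltah"
  "slrwmagy" -> "lrwmagy" -> "ygamwrl" -> "ygamwrl" -> "goiuezt"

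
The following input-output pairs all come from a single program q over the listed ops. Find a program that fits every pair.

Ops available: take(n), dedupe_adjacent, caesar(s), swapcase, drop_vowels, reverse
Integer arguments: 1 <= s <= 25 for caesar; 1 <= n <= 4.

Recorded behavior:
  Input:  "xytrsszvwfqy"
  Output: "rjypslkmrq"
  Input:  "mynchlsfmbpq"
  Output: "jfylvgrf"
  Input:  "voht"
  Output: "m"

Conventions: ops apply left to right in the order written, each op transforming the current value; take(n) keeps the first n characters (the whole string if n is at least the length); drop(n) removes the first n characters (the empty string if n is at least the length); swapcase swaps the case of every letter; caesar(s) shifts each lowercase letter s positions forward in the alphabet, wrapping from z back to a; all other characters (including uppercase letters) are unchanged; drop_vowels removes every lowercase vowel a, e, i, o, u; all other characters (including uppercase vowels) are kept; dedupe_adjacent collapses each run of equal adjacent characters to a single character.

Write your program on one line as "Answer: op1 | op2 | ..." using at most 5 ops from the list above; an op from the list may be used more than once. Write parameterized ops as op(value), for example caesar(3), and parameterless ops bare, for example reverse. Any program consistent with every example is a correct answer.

dedupe_adjacent | drop_vowels | caesar(19) | reverse | drop_vowels

Check, running the answer program on each example:
  "xytrsszvwfqy" -> "xytrszvwfqy" -> "xytrszvwfqy" -> "qrmklsopyjr" -> "rjyposlkmrq" -> "rjypslkmrq"
  "mynchlsfmbpq" -> "mynchlsfmbpq" -> "mynchlsfmbpq" -> "frgvaelyfuij" -> "jiufyleavgrf" -> "jfylvgrf"
  "voht" -> "voht" -> "vht" -> "oam" -> "mao" -> "m"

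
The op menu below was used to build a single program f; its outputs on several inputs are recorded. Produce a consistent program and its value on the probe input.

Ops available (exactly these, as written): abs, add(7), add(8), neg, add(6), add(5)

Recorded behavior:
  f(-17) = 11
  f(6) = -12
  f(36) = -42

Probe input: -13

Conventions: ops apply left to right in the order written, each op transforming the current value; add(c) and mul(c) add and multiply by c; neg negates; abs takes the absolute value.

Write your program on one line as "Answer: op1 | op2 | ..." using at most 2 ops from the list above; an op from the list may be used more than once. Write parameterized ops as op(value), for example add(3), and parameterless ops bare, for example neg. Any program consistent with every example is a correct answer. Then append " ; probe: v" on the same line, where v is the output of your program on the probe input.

add(6) | neg ; probe: 7

Check, running the answer program on each example:
  -17 -> -11 -> 11
  6 -> 12 -> -12
  36 -> 42 -> -42
  probe: -13 -> -7 -> 7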